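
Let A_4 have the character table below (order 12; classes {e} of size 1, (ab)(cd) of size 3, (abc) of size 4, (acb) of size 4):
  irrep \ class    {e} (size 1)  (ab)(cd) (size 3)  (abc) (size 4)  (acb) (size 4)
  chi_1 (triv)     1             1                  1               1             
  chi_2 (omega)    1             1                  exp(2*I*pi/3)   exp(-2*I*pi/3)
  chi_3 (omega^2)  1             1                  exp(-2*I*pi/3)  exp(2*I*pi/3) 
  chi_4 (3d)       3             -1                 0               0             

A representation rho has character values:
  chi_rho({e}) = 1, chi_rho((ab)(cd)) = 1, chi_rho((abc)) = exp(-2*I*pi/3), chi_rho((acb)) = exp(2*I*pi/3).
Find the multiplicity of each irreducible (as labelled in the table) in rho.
Multiplicities: chi_1: 0, chi_2: 0, chi_3: 1, chi_4: 0.

Proof sketch: Use <chi_rho, chi> = (1/|G|) sum_C |C| * chi_rho(C) * conj(chi(C)) with |G| = 12 for each irreducible chi in the table:
  <chi_rho, chi_1> = (1/12)[1*(1)*conj(1) + 3*(1)*conj(1) + 4*(exp(-2*I*pi/3))*conj(1) + 4*(exp(2*I*pi/3))*conj(1)]
      = (1/12)[(1) + (3) + (4*exp(-2*I*pi/3)) + (4*exp(2*I*pi/3))] = 0/12 = 0
  <chi_rho, chi_2> = (1/12)[1*(1)*conj(1) + 3*(1)*conj(1) + 4*(exp(-2*I*pi/3))*conj(exp(2*I*pi/3)) + 4*(exp(2*I*pi/3))*conj(exp(-2*I*pi/3))]
      = (1/12)[(1) + (3) + (4*exp(2*I*pi/3)) + (4*exp(-2*I*pi/3))] = 0/12 = 0
  <chi_rho, chi_3> = (1/12)[1*(1)*conj(1) + 3*(1)*conj(1) + 4*(exp(-2*I*pi/3))*conj(exp(-2*I*pi/3)) + 4*(exp(2*I*pi/3))*conj(exp(2*I*pi/3))]
      = (1/12)[(1) + (3) + (4) + (4)] = 12/12 = 1
  <chi_rho, chi_4> = (1/12)[1*(1)*conj(3) + 3*(1)*conj(-1) + 4*(exp(-2*I*pi/3))*conj(0) + 4*(exp(2*I*pi/3))*conj(0)]
      = (1/12)[(3) + (-3) + (0) + (0)] = 0/12 = 0
(Exp terms are combined using exp(i*s)*conj(exp(i*t)) = exp(i*(s-t)), and sums of them are collapsed using the identity that for every m > 1 the m distinct m-th roots of unity sum to 0, e.g. 1 + exp(2*I*pi/3) + exp(-2*I*pi/3) = 0.)
Dimension check: dim(rho) = sum (mult * dim) = 0*1 + 0*1 + 1*1 + 0*3 = 1 = chi_rho(e) = 1.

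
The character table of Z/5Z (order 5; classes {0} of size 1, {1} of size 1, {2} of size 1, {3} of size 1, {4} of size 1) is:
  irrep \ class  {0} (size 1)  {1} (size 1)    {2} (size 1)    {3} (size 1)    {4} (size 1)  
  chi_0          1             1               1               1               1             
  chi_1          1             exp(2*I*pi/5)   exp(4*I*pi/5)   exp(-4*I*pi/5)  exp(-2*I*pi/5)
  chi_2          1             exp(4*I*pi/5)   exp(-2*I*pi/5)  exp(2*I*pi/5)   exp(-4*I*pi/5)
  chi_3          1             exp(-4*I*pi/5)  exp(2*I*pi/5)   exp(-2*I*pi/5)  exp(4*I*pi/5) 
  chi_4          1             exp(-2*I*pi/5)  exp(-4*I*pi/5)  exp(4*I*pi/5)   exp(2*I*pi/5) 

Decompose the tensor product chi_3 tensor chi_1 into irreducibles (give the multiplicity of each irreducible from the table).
chi_3 tensor chi_1 = chi_4 (all other irreducibles have multiplicity 0).

Justification: The character of a tensor product is the pointwise product (chi_3 * chi_1)(C) = chi_3(C) * chi_1(C):
  {0}: (1)*(1), {1}: (exp(-4*I*pi/5))*(exp(2*I*pi/5)), {2}: (exp(2*I*pi/5))*(exp(4*I*pi/5)), {3}: (exp(-2*I*pi/5))*(exp(-4*I*pi/5)), {4}: (exp(4*I*pi/5))*(exp(-2*I*pi/5))
so (chi_3 * chi_1) takes values
  {0} -> 1, {1} -> exp(-2*I*pi/5), {2} -> exp(-4*I*pi/5), {3} -> exp(4*I*pi/5), {4} -> exp(2*I*pi/5).
Now take the inner product of this character with each irreducible chi from the table, <chi_3*chi_1, chi> = (1/5) sum_C |C| (chi_3*chi_1)(C) conj(chi(C)):
  <chi_3*chi_1, chi_0> = (1/5)[1*(1)*conj(1) + 1*(exp(-2*I*pi/5))*conj(1) + 1*(exp(-4*I*pi/5))*conj(1) + 1*(exp(4*I*pi/5))*conj(1) + 1*(exp(2*I*pi/5))*conj(1)]
      = (1/5)[(1) + (exp(-2*I*pi/5)) + (exp(-4*I*pi/5)) + (exp(4*I*pi/5)) + (exp(2*I*pi/5))] = 0/5 = 0
  <chi_3*chi_1, chi_1> = (1/5)[1*(1)*conj(1) + 1*(exp(-2*I*pi/5))*conj(exp(2*I*pi/5)) + 1*(exp(-4*I*pi/5))*conj(exp(4*I*pi/5)) + 1*(exp(4*I*pi/5))*conj(exp(-4*I*pi/5)) + 1*(exp(2*I*pi/5))*conj(exp(-2*I*pi/5))]
      = (1/5)[(1) + (exp(-4*I*pi/5)) + (exp(2*I*pi/5)) + (exp(-2*I*pi/5)) + (exp(4*I*pi/5))] = 0/5 = 0
  <chi_3*chi_1, chi_2> = (1/5)[1*(1)*conj(1) + 1*(exp(-2*I*pi/5))*conj(exp(4*I*pi/5)) + 1*(exp(-4*I*pi/5))*conj(exp(-2*I*pi/5)) + 1*(exp(4*I*pi/5))*conj(exp(2*I*pi/5)) + 1*(exp(2*I*pi/5))*conj(exp(-4*I*pi/5))]
      = (1/5)[(1) + (exp(4*I*pi/5)) + (exp(-2*I*pi/5)) + (exp(2*I*pi/5)) + (exp(-4*I*pi/5))] = 0/5 = 0
  <chi_3*chi_1, chi_3> = (1/5)[1*(1)*conj(1) + 1*(exp(-2*I*pi/5))*conj(exp(-4*I*pi/5)) + 1*(exp(-4*I*pi/5))*conj(exp(2*I*pi/5)) + 1*(exp(4*I*pi/5))*conj(exp(-2*I*pi/5)) + 1*(exp(2*I*pi/5))*conj(exp(4*I*pi/5))]
      = (1/5)[(1) + (exp(2*I*pi/5)) + (exp(4*I*pi/5)) + (exp(-4*I*pi/5)) + (exp(-2*I*pi/5))] = 0/5 = 0
  <chi_3*chi_1, chi_4> = (1/5)[1*(1)*conj(1) + 1*(exp(-2*I*pi/5))*conj(exp(-2*I*pi/5)) + 1*(exp(-4*I*pi/5))*conj(exp(-4*I*pi/5)) + 1*(exp(4*I*pi/5))*conj(exp(4*I*pi/5)) + 1*(exp(2*I*pi/5))*conj(exp(2*I*pi/5))]
      = (1/5)[(1) + (1) + (1) + (1) + (1)] = 5/5 = 1
(Exp terms are combined using exp(i*s)*conj(exp(i*t)) = exp(i*(s-t)), and sums of them are collapsed using the identity that for every m > 1 the m distinct m-th roots of unity sum to 0, e.g. 1 + exp(2*I*pi/3) + exp(-2*I*pi/3) = 0.)
Hence the multiplicities are chi_4: 1. Dimension check: dim(chi_3)*dim(chi_1) = 1*1 = 1 and sum (mult * dim) = 1*1 = 1.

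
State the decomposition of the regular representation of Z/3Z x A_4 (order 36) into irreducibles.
Each irreducible V_i of dimension d_i appears with multiplicity d_i, i.e. rho_reg = (direct sum over all irreducibles V_i) d_i V_i. The irreducible dimensions for Z/3Z x A_4 are 1, 1, 1, 1, 1, 1, 1, 1, 1, 3, 3, 3: 9 irreducibles of dimension 1, each with multiplicity 1; 3 irreducibles of dimension 3, each with multiplicity 3. Total dimension 9*1*1 + 3*3*3 = 36 = |G|.

Reasoning: General theorem: in the regular representation of a finite group G, each irreducible appears with multiplicity equal to its dimension. Check: dim(rho_reg) = sum d_i^2 = 1 + 1 + 1 + 1 + 1 + 1 + 1 + 1 + 1 + 9 + 9 + 9 = 36 = |G|.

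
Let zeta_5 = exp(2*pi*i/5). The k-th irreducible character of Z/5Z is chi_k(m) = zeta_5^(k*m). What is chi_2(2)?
chi_2(2) = zeta_5^4 = exp(-2*I*pi/5)

Solution. chi_2(2) = zeta_5^(2*2) = zeta_5^4. Since zeta_5^5 = 1, this equals zeta_5^4 = exp(2*pi*i*4/5) = exp(-2*I*pi/5).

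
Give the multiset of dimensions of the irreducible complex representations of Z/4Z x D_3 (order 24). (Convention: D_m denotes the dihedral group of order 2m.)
Dimensions: 1, 1, 1, 1, 1, 1, 1, 1, 2, 2, 2, 2

Solution. There are 12 irreducibles (= number of conjugacy classes). Their dimensions d_i satisfy sum d_i^2 = |G| = 24: 1 + 1 + 1 + 1 + 1 + 1 + 1 + 1 + 4 + 4 + 4 + 4 = 24. (For the product with Z/4Z: each of the 4 1-dim characters of Z/4Z tensors with each irrep of D_3, giving 4 copies of each D_3-dimension.)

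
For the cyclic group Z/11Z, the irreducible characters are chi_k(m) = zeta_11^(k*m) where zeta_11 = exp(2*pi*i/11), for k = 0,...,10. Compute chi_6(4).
chi_6(4) = zeta_11^24 = exp(4*I*pi/11)

Why: chi_6(4) = zeta_11^(6*4) = zeta_11^24. Since zeta_11^11 = 1, this equals zeta_11^2 = exp(2*pi*i*2/11) = exp(4*I*pi/11).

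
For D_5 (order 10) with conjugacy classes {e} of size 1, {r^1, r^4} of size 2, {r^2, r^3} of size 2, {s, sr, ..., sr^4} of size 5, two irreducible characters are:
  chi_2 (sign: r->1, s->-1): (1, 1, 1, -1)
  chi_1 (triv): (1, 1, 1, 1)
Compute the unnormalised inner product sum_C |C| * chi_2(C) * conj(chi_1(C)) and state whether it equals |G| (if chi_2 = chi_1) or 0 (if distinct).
Sum = 0; so <chi_2, chi_1> = 0 (distinct irreducibles are orthogonal).

Solution. Compute term by term over conjugacy classes (|C| * chi_2(C) * conj(chi_1(C))):
  1*(1)*conj(1) + 2*(1)*conj(1) + 2*(1)*conj(1) + 5*(-1)*conj(1)
  = (1) + (2) + (2) + (-5)
  = 0.
Dividing by |G| = 10 gives 0/10 = 0, matching the row-orthogonality relation <chi_2, chi_1> = [chi_2 = chi_1].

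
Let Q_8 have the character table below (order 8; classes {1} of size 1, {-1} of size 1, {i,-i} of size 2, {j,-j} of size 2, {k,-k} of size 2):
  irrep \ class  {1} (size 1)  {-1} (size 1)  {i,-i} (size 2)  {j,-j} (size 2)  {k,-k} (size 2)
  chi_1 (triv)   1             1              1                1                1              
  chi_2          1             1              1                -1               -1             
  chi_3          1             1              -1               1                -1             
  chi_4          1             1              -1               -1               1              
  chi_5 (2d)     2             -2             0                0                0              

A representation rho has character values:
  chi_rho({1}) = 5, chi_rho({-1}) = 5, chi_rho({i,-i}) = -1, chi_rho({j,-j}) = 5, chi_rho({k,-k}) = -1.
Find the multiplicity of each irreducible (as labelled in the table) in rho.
Multiplicities: chi_1: 2, chi_2: 0, chi_3: 3, chi_4: 0, chi_5: 0.

Justification: Use <chi_rho, chi> = (1/|G|) sum_C |C| * chi_rho(C) * conj(chi(C)) with |G| = 8 for each irreducible chi in the table:
  <chi_rho, chi_1> = (1/8)[1*(5)*conj(1) + 1*(5)*conj(1) + 2*(-1)*conj(1) + 2*(5)*conj(1) + 2*(-1)*conj(1)]
      = (1/8)[(5) + (5) + (-2) + (10) + (-2)] = 16/8 = 2
  <chi_rho, chi_2> = (1/8)[1*(5)*conj(1) + 1*(5)*conj(1) + 2*(-1)*conj(1) + 2*(5)*conj(-1) + 2*(-1)*conj(-1)]
      = (1/8)[(5) + (5) + (-2) + (-10) + (2)] = 0/8 = 0
  <chi_rho, chi_3> = (1/8)[1*(5)*conj(1) + 1*(5)*conj(1) + 2*(-1)*conj(-1) + 2*(5)*conj(1) + 2*(-1)*conj(-1)]
      = (1/8)[(5) + (5) + (2) + (10) + (2)] = 24/8 = 3
  <chi_rho, chi_4> = (1/8)[1*(5)*conj(1) + 1*(5)*conj(1) + 2*(-1)*conj(-1) + 2*(5)*conj(-1) + 2*(-1)*conj(1)]
      = (1/8)[(5) + (5) + (2) + (-10) + (-2)] = 0/8 = 0
  <chi_rho, chi_5> = (1/8)[1*(5)*conj(2) + 1*(5)*conj(-2) + 2*(-1)*conj(0) + 2*(5)*conj(0) + 2*(-1)*conj(0)]
      = (1/8)[(10) + (-10) + (0) + (0) + (0)] = 0/8 = 0
Dimension check: dim(rho) = sum (mult * dim) = 2*1 + 0*1 + 3*1 + 0*1 + 0*2 = 5 = chi_rho(e) = 5.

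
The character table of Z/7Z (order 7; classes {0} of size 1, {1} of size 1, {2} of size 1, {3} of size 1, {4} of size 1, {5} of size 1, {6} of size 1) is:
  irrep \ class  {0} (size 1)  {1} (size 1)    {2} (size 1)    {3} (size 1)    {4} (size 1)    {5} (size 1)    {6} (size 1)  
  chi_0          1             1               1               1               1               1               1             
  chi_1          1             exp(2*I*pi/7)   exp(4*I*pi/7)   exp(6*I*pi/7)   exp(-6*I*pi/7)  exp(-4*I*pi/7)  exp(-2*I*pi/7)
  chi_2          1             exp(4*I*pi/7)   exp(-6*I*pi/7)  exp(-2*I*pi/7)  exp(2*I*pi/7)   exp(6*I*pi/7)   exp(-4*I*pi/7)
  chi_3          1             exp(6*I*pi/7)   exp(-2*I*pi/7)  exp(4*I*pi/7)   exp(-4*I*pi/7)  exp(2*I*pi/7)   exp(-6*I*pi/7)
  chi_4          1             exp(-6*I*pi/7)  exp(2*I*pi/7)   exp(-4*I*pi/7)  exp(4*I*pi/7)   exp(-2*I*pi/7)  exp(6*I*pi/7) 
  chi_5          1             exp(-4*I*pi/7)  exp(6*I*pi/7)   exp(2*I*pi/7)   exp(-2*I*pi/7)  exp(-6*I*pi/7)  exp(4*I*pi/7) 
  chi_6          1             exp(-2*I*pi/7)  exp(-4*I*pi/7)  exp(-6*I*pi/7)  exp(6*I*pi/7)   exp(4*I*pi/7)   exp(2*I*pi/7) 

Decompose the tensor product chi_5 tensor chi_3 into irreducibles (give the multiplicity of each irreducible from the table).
chi_5 tensor chi_3 = chi_1 (all other irreducibles have multiplicity 0).

Proof sketch: The character of a tensor product is the pointwise product (chi_5 * chi_3)(C) = chi_5(C) * chi_3(C):
  {0}: (1)*(1), {1}: (exp(-4*I*pi/7))*(exp(6*I*pi/7)), {2}: (exp(6*I*pi/7))*(exp(-2*I*pi/7)), {3}: (exp(2*I*pi/7))*(exp(4*I*pi/7)), {4}: (exp(-2*I*pi/7))*(exp(-4*I*pi/7)), {5}: (exp(-6*I*pi/7))*(exp(2*I*pi/7)), {6}: (exp(4*I*pi/7))*(exp(-6*I*pi/7))
so (chi_5 * chi_3) takes values
  {0} -> 1, {1} -> exp(2*I*pi/7), {2} -> exp(4*I*pi/7), {3} -> exp(6*I*pi/7), {4} -> exp(-6*I*pi/7), {5} -> exp(-4*I*pi/7), {6} -> exp(-2*I*pi/7).
Now take the inner product of this character with each irreducible chi from the table, <chi_5*chi_3, chi> = (1/7) sum_C |C| (chi_5*chi_3)(C) conj(chi(C)):
  <chi_5*chi_3, chi_0> = (1/7)[1*(1)*conj(1) + 1*(exp(2*I*pi/7))*conj(1) + 1*(exp(4*I*pi/7))*conj(1) + 1*(exp(6*I*pi/7))*conj(1) + 1*(exp(-6*I*pi/7))*conj(1) + 1*(exp(-4*I*pi/7))*conj(1) + 1*(exp(-2*I*pi/7))*conj(1)]
      = (1/7)[(1) + (exp(2*I*pi/7)) + (exp(4*I*pi/7)) + (exp(6*I*pi/7)) + (exp(-6*I*pi/7)) + (exp(-4*I*pi/7)) + (exp(-2*I*pi/7))] = 0/7 = 0
  <chi_5*chi_3, chi_1> = (1/7)[1*(1)*conj(1) + 1*(exp(2*I*pi/7))*conj(exp(2*I*pi/7)) + 1*(exp(4*I*pi/7))*conj(exp(4*I*pi/7)) + 1*(exp(6*I*pi/7))*conj(exp(6*I*pi/7)) + 1*(exp(-6*I*pi/7))*conj(exp(-6*I*pi/7)) + 1*(exp(-4*I*pi/7))*conj(exp(-4*I*pi/7)) + 1*(exp(-2*I*pi/7))*conj(exp(-2*I*pi/7))]
      = (1/7)[(1) + (1) + (1) + (1) + (1) + (1) + (1)] = 7/7 = 1
  <chi_5*chi_3, chi_2> = (1/7)[1*(1)*conj(1) + 1*(exp(2*I*pi/7))*conj(exp(4*I*pi/7)) + 1*(exp(4*I*pi/7))*conj(exp(-6*I*pi/7)) + 1*(exp(6*I*pi/7))*conj(exp(-2*I*pi/7)) + 1*(exp(-6*I*pi/7))*conj(exp(2*I*pi/7)) + 1*(exp(-4*I*pi/7))*conj(exp(6*I*pi/7)) + 1*(exp(-2*I*pi/7))*conj(exp(-4*I*pi/7))]
      = (1/7)[(1) + (exp(-2*I*pi/7)) + (exp(-4*I*pi/7)) + (exp(-6*I*pi/7)) + (exp(6*I*pi/7)) + (exp(4*I*pi/7)) + (exp(2*I*pi/7))] = 0/7 = 0
  <chi_5*chi_3, chi_3> = (1/7)[1*(1)*conj(1) + 1*(exp(2*I*pi/7))*conj(exp(6*I*pi/7)) + 1*(exp(4*I*pi/7))*conj(exp(-2*I*pi/7)) + 1*(exp(6*I*pi/7))*conj(exp(4*I*pi/7)) + 1*(exp(-6*I*pi/7))*conj(exp(-4*I*pi/7)) + 1*(exp(-4*I*pi/7))*conj(exp(2*I*pi/7)) + 1*(exp(-2*I*pi/7))*conj(exp(-6*I*pi/7))]
      = (1/7)[(1) + (exp(-4*I*pi/7)) + (exp(6*I*pi/7)) + (exp(2*I*pi/7)) + (exp(-2*I*pi/7)) + (exp(-6*I*pi/7)) + (exp(4*I*pi/7))] = 0/7 = 0
  <chi_5*chi_3, chi_4> = (1/7)[1*(1)*conj(1) + 1*(exp(2*I*pi/7))*conj(exp(-6*I*pi/7)) + 1*(exp(4*I*pi/7))*conj(exp(2*I*pi/7)) + 1*(exp(6*I*pi/7))*conj(exp(-4*I*pi/7)) + 1*(exp(-6*I*pi/7))*conj(exp(4*I*pi/7)) + 1*(exp(-4*I*pi/7))*conj(exp(-2*I*pi/7)) + 1*(exp(-2*I*pi/7))*conj(exp(6*I*pi/7))]
      = (1/7)[(1) + (exp(-6*I*pi/7)) + (exp(2*I*pi/7)) + (exp(-4*I*pi/7)) + (exp(4*I*pi/7)) + (exp(-2*I*pi/7)) + (exp(6*I*pi/7))] = 0/7 = 0
  <chi_5*chi_3, chi_5> = (1/7)[1*(1)*conj(1) + 1*(exp(2*I*pi/7))*conj(exp(-4*I*pi/7)) + 1*(exp(4*I*pi/7))*conj(exp(6*I*pi/7)) + 1*(exp(6*I*pi/7))*conj(exp(2*I*pi/7)) + 1*(exp(-6*I*pi/7))*conj(exp(-2*I*pi/7)) + 1*(exp(-4*I*pi/7))*conj(exp(-6*I*pi/7)) + 1*(exp(-2*I*pi/7))*conj(exp(4*I*pi/7))]
      = (1/7)[(1) + (exp(6*I*pi/7)) + (exp(-2*I*pi/7)) + (exp(4*I*pi/7)) + (exp(-4*I*pi/7)) + (exp(2*I*pi/7)) + (exp(-6*I*pi/7))] = 0/7 = 0
  <chi_5*chi_3, chi_6> = (1/7)[1*(1)*conj(1) + 1*(exp(2*I*pi/7))*conj(exp(-2*I*pi/7)) + 1*(exp(4*I*pi/7))*conj(exp(-4*I*pi/7)) + 1*(exp(6*I*pi/7))*conj(exp(-6*I*pi/7)) + 1*(exp(-6*I*pi/7))*conj(exp(6*I*pi/7)) + 1*(exp(-4*I*pi/7))*conj(exp(4*I*pi/7)) + 1*(exp(-2*I*pi/7))*conj(exp(2*I*pi/7))]
      = (1/7)[(1) + (exp(4*I*pi/7)) + (exp(-6*I*pi/7)) + (exp(-2*I*pi/7)) + (exp(2*I*pi/7)) + (exp(6*I*pi/7)) + (exp(-4*I*pi/7))] = 0/7 = 0
(Exp terms are combined using exp(i*s)*conj(exp(i*t)) = exp(i*(s-t)), and sums of them are collapsed using the identity that for every m > 1 the m distinct m-th roots of unity sum to 0, e.g. 1 + exp(2*I*pi/3) + exp(-2*I*pi/3) = 0.)
Hence the multiplicities are chi_1: 1. Dimension check: dim(chi_5)*dim(chi_3) = 1*1 = 1 and sum (mult * dim) = 1*1 = 1.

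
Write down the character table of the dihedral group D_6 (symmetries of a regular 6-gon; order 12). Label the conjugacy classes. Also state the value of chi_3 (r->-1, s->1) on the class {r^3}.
Conjugacy classes: {e} of size 1, {r^3} of size 1, {r^1, r^5} of size 2, {r^2, r^4} of size 2, {s, sr^2, ...} of size 3, {sr, sr^3, ...} of size 3.
Character table:
  irrep \ class              {e} (size 1)  {r^3} (size 1)  {r^1, r^5} (size 2)  {r^2, r^4} (size 2)  {s, sr^2, ...} (size 3)  {sr, sr^3, ...} (size 3)
  chi_1 (triv)               1             1               1                    1                    1                        1                       
  chi_2 (sign: r->1, s->-1)  1             1               1                    1                    -1                       -1                      
  chi_3 (r->-1, s->1)        1             -1              -1                   1                    1                        -1                      
  chi_4 (r->-1, s->-1)       1             -1              -1                   1                    -1                       1                       
  chi_5 (2d, j=1)            2             -2              1                    -1                   0                        0                       
  chi_6 (2d, j=2)            2             2               -1                   -1                   0                        0                       

Spot check: chi_3 (r->-1, s->1) on {r^3} = -1.

Reasoning: D_6 has order 2*6 = 12 with 6 conjugacy classes, hence 6 irreducibles. Sum of squared dims 1 + 1 + 1 + 1 + 4 + 4 = 12 = |G|. Linear characters come from the abelianisation; the 2-dimensional irreps have character r^k -> 2*cos(2*pi*j*k/6), reflections -> 0.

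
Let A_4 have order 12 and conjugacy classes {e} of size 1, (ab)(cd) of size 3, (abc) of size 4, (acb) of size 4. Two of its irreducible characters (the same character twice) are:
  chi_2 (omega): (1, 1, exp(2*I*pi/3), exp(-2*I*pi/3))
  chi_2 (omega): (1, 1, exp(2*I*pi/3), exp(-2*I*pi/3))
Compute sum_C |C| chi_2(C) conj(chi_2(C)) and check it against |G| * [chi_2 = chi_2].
Sum = 12 = |G| = 12; so <chi_2, chi_2> = 1 (norm-1 confirms irreducibility).

Justification: Compute term by term over conjugacy classes (|C| * chi_2(C) * conj(chi_2(C))):
  1*(1)*conj(1) + 3*(1)*conj(1) + 4*(exp(2*I*pi/3))*conj(exp(2*I*pi/3)) + 4*(exp(-2*I*pi/3))*conj(exp(-2*I*pi/3))
  = (1) + (3) + (4) + (4)
  = 12.
(Exp terms are combined using exp(i*s)*conj(exp(i*t)) = exp(i*(s-t)), and sums of them are collapsed using the identity that for every m > 1 the m distinct m-th roots of unity sum to 0, e.g. 1 + exp(2*I*pi/3) + exp(-2*I*pi/3) = 0.)
Dividing by |G| = 12 gives 12/12 = 1, matching the row-orthogonality relation <chi_2, chi_2> = [chi_2 = chi_2].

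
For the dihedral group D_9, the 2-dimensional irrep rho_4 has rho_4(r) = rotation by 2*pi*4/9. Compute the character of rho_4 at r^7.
chi_{rho_4}(r^7) = 2*cos(2*pi*4*7/9) = 2*cos(56*pi/9)

Justification: rho_4(r^7) is rotation by angle 2*pi*4*7/9, whose trace is 2*cos(2*pi*4*7/9) = 2*cos(56*pi/9).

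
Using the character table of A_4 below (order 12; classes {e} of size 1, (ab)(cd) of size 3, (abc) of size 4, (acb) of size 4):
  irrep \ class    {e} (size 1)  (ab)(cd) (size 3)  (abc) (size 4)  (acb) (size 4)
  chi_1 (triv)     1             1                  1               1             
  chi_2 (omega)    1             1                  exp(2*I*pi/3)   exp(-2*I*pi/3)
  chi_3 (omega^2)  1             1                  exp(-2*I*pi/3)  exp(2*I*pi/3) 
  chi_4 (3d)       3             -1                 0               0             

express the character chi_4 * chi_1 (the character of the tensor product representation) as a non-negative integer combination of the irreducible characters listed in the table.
chi_4 tensor chi_1 = chi_4 (all other irreducibles have multiplicity 0).

Derivation: The character of a tensor product is the pointwise product (chi_4 * chi_1)(C) = chi_4(C) * chi_1(C):
  {e}: (3)*(1), (ab)(cd): (-1)*(1), (abc): (0)*(1), (acb): (0)*(1)
so (chi_4 * chi_1) takes values
  {e} -> 3, (ab)(cd) -> -1, (abc) -> 0, (acb) -> 0.
Now take the inner product of this character with each irreducible chi from the table, <chi_4*chi_1, chi> = (1/12) sum_C |C| (chi_4*chi_1)(C) conj(chi(C)):
  <chi_4*chi_1, chi_1> = (1/12)[1*(3)*conj(1) + 3*(-1)*conj(1) + 4*(0)*conj(1) + 4*(0)*conj(1)]
      = (1/12)[(3) + (-3) + (0) + (0)] = 0/12 = 0
  <chi_4*chi_1, chi_2> = (1/12)[1*(3)*conj(1) + 3*(-1)*conj(1) + 4*(0)*conj(exp(2*I*pi/3)) + 4*(0)*conj(exp(-2*I*pi/3))]
      = (1/12)[(3) + (-3) + (0) + (0)] = 0/12 = 0
  <chi_4*chi_1, chi_3> = (1/12)[1*(3)*conj(1) + 3*(-1)*conj(1) + 4*(0)*conj(exp(-2*I*pi/3)) + 4*(0)*conj(exp(2*I*pi/3))]
      = (1/12)[(3) + (-3) + (0) + (0)] = 0/12 = 0
  <chi_4*chi_1, chi_4> = (1/12)[1*(3)*conj(3) + 3*(-1)*conj(-1) + 4*(0)*conj(0) + 4*(0)*conj(0)]
      = (1/12)[(9) + (3) + (0) + (0)] = 12/12 = 1
(Exp terms are combined using exp(i*s)*conj(exp(i*t)) = exp(i*(s-t)), and sums of them are collapsed using the identity that for every m > 1 the m distinct m-th roots of unity sum to 0, e.g. 1 + exp(2*I*pi/3) + exp(-2*I*pi/3) = 0.)
Hence the multiplicities are chi_4: 1. Dimension check: dim(chi_4)*dim(chi_1) = 3*1 = 3 and sum (mult * dim) = 1*3 = 3.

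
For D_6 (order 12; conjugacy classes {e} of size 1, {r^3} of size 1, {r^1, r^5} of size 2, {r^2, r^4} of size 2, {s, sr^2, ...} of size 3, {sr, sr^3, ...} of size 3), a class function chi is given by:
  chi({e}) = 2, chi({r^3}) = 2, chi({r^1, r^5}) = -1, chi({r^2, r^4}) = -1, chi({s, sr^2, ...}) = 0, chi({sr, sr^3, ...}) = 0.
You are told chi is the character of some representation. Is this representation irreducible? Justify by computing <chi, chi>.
Irreducible: <chi, chi> = 1.

<chi, chi> = (1/|G|) sum_C |C| * |chi(C)|^2 = (1/12)[1*|2|^2 + 1*|2|^2 + 2*|-1|^2 + 2*|-1|^2 + 3*|0|^2 + 3*|0|^2]
  = (1/12)[(4) + (4) + (2) + (2) + (0) + (0)] = 12/12 = 1.
A character is irreducible iff <chi, chi> = 1, so this representation is irreducible.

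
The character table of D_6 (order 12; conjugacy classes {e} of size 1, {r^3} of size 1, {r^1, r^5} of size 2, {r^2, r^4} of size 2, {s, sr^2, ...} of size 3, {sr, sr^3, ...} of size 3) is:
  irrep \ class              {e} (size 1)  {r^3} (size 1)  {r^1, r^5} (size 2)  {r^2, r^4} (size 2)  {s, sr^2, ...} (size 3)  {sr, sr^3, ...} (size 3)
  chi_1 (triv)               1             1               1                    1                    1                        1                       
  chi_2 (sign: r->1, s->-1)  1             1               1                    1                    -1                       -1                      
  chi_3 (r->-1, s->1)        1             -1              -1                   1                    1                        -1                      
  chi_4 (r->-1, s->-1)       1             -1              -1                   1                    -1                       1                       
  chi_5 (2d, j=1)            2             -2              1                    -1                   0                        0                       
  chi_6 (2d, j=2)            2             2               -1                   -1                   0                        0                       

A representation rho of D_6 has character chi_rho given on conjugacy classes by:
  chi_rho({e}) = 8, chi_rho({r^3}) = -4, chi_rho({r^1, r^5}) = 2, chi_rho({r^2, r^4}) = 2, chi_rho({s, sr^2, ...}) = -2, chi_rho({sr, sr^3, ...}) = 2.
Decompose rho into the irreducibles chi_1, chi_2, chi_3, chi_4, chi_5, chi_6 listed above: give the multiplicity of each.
Multiplicities: chi_1: 1, chi_2: 1, chi_3: 0, chi_4: 2, chi_5: 2, chi_6: 0.

Reasoning: Use <chi_rho, chi> = (1/|G|) sum_C |C| * chi_rho(C) * conj(chi(C)) with |G| = 12 for each irreducible chi in the table:
  <chi_rho, chi_1> = (1/12)[1*(8)*conj(1) + 1*(-4)*conj(1) + 2*(2)*conj(1) + 2*(2)*conj(1) + 3*(-2)*conj(1) + 3*(2)*conj(1)]
      = (1/12)[(8) + (-4) + (4) + (4) + (-6) + (6)] = 12/12 = 1
  <chi_rho, chi_2> = (1/12)[1*(8)*conj(1) + 1*(-4)*conj(1) + 2*(2)*conj(1) + 2*(2)*conj(1) + 3*(-2)*conj(-1) + 3*(2)*conj(-1)]
      = (1/12)[(8) + (-4) + (4) + (4) + (6) + (-6)] = 12/12 = 1
  <chi_rho, chi_3> = (1/12)[1*(8)*conj(1) + 1*(-4)*conj(-1) + 2*(2)*conj(-1) + 2*(2)*conj(1) + 3*(-2)*conj(1) + 3*(2)*conj(-1)]
      = (1/12)[(8) + (4) + (-4) + (4) + (-6) + (-6)] = 0/12 = 0
  <chi_rho, chi_4> = (1/12)[1*(8)*conj(1) + 1*(-4)*conj(-1) + 2*(2)*conj(-1) + 2*(2)*conj(1) + 3*(-2)*conj(-1) + 3*(2)*conj(1)]
      = (1/12)[(8) + (4) + (-4) + (4) + (6) + (6)] = 24/12 = 2
  <chi_rho, chi_5> = (1/12)[1*(8)*conj(2) + 1*(-4)*conj(-2) + 2*(2)*conj(1) + 2*(2)*conj(-1) + 3*(-2)*conj(0) + 3*(2)*conj(0)]
      = (1/12)[(16) + (8) + (4) + (-4) + (0) + (0)] = 24/12 = 2
  <chi_rho, chi_6> = (1/12)[1*(8)*conj(2) + 1*(-4)*conj(2) + 2*(2)*conj(-1) + 2*(2)*conj(-1) + 3*(-2)*conj(0) + 3*(2)*conj(0)]
      = (1/12)[(16) + (-8) + (-4) + (-4) + (0) + (0)] = 0/12 = 0
Dimension check: dim(rho) = sum (mult * dim) = 1*1 + 1*1 + 0*1 + 2*1 + 2*2 + 0*2 = 8 = chi_rho(e) = 8.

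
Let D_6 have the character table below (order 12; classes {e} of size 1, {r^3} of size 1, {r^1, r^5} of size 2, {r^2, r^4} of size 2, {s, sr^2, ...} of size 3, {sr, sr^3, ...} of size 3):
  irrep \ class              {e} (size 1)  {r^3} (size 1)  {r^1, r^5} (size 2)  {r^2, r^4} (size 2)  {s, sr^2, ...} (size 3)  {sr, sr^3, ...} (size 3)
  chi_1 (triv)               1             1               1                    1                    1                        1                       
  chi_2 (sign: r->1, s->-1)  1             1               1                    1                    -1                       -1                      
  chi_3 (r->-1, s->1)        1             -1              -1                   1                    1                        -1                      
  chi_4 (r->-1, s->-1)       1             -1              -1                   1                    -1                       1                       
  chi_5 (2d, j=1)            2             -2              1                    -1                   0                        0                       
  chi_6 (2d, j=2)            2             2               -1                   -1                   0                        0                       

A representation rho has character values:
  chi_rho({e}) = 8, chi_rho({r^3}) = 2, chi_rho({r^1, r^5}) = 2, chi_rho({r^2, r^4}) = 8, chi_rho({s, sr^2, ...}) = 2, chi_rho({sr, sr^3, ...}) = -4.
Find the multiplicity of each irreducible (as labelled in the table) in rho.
Multiplicities: chi_1: 2, chi_2: 3, chi_3: 3, chi_4: 0, chi_5: 0, chi_6: 0.

Use <chi_rho, chi> = (1/|G|) sum_C |C| * chi_rho(C) * conj(chi(C)) with |G| = 12 for each irreducible chi in the table:
  <chi_rho, chi_1> = (1/12)[1*(8)*conj(1) + 1*(2)*conj(1) + 2*(2)*conj(1) + 2*(8)*conj(1) + 3*(2)*conj(1) + 3*(-4)*conj(1)]
      = (1/12)[(8) + (2) + (4) + (16) + (6) + (-12)] = 24/12 = 2
  <chi_rho, chi_2> = (1/12)[1*(8)*conj(1) + 1*(2)*conj(1) + 2*(2)*conj(1) + 2*(8)*conj(1) + 3*(2)*conj(-1) + 3*(-4)*conj(-1)]
      = (1/12)[(8) + (2) + (4) + (16) + (-6) + (12)] = 36/12 = 3
  <chi_rho, chi_3> = (1/12)[1*(8)*conj(1) + 1*(2)*conj(-1) + 2*(2)*conj(-1) + 2*(8)*conj(1) + 3*(2)*conj(1) + 3*(-4)*conj(-1)]
      = (1/12)[(8) + (-2) + (-4) + (16) + (6) + (12)] = 36/12 = 3
  <chi_rho, chi_4> = (1/12)[1*(8)*conj(1) + 1*(2)*conj(-1) + 2*(2)*conj(-1) + 2*(8)*conj(1) + 3*(2)*conj(-1) + 3*(-4)*conj(1)]
      = (1/12)[(8) + (-2) + (-4) + (16) + (-6) + (-12)] = 0/12 = 0
  <chi_rho, chi_5> = (1/12)[1*(8)*conj(2) + 1*(2)*conj(-2) + 2*(2)*conj(1) + 2*(8)*conj(-1) + 3*(2)*conj(0) + 3*(-4)*conj(0)]
      = (1/12)[(16) + (-4) + (4) + (-16) + (0) + (0)] = 0/12 = 0
  <chi_rho, chi_6> = (1/12)[1*(8)*conj(2) + 1*(2)*conj(2) + 2*(2)*conj(-1) + 2*(8)*conj(-1) + 3*(2)*conj(0) + 3*(-4)*conj(0)]
      = (1/12)[(16) + (4) + (-4) + (-16) + (0) + (0)] = 0/12 = 0
Dimension check: dim(rho) = sum (mult * dim) = 2*1 + 3*1 + 3*1 + 0*1 + 0*2 + 0*2 = 8 = chi_rho(e) = 8.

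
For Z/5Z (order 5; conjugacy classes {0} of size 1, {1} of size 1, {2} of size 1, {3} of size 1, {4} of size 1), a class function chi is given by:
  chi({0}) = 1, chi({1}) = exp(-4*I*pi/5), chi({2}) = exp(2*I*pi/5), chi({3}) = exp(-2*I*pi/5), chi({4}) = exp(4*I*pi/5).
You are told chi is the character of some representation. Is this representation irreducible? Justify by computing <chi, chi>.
Irreducible: <chi, chi> = 1.

Solution. <chi, chi> = (1/|G|) sum_C |C| * |chi(C)|^2 = (1/5)[1*|1|^2 + 1*|exp(-4*I*pi/5)|^2 + 1*|exp(2*I*pi/5)|^2 + 1*|exp(-2*I*pi/5)|^2 + 1*|exp(4*I*pi/5)|^2]
  = (1/5)[(1) + (1) + (1) + (1) + (1)] = 5/5 = 1.
(Exp terms are combined using exp(i*s)*conj(exp(i*t)) = exp(i*(s-t)), and sums of them are collapsed using the identity that for every m > 1 the m distinct m-th roots of unity sum to 0, e.g. 1 + exp(2*I*pi/3) + exp(-2*I*pi/3) = 0.)
A character is irreducible iff <chi, chi> = 1, so this representation is irreducible.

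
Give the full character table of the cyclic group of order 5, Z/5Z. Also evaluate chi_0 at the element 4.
Character table of Z/5Z (irreps indexed chi_0,...,chi_4 with chi_k(m) = zeta_5^(k*m), zeta_5 = exp(2*pi*i/5)):
  irrep \ class  {0} (size 1)  {1} (size 1)    {2} (size 1)    {3} (size 1)    {4} (size 1)  
  chi_0          1             1               1               1               1             
  chi_1          1             exp(2*I*pi/5)   exp(4*I*pi/5)   exp(-4*I*pi/5)  exp(-2*I*pi/5)
  chi_2          1             exp(4*I*pi/5)   exp(-2*I*pi/5)  exp(2*I*pi/5)   exp(-4*I*pi/5)
  chi_3          1             exp(-4*I*pi/5)  exp(2*I*pi/5)   exp(-2*I*pi/5)  exp(4*I*pi/5) 
  chi_4          1             exp(-2*I*pi/5)  exp(-4*I*pi/5)  exp(4*I*pi/5)   exp(2*I*pi/5) 

Spot check: chi_0(4) = zeta_5^(0*4) = zeta_5^0 = 1.

Explanation: Z/5Z is abelian, so all 5 irreducible complex representations are 1-dimensional. They are given by chi_k(m) = zeta_5^(k*m) for k = 0,...,4. Row orthogonality: sum_m chi_k(m) conj(chi_l(m)) = 5 * [k = l].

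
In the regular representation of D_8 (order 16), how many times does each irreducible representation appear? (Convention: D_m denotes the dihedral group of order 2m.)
Each irreducible V_i of dimension d_i appears with multiplicity d_i, i.e. rho_reg = (direct sum over all irreducibles V_i) d_i V_i. The irreducible dimensions for D_8 are 1, 1, 1, 1, 2, 2, 2: 4 irreducibles of dimension 1, each with multiplicity 1; 3 irreducibles of dimension 2, each with multiplicity 2. Total dimension 4*1*1 + 3*2*2 = 16 = |G|.

Derivation: General theorem: in the regular representation of a finite group G, each irreducible appears with multiplicity equal to its dimension. Check: dim(rho_reg) = sum d_i^2 = 1 + 1 + 1 + 1 + 4 + 4 + 4 = 16 = |G|.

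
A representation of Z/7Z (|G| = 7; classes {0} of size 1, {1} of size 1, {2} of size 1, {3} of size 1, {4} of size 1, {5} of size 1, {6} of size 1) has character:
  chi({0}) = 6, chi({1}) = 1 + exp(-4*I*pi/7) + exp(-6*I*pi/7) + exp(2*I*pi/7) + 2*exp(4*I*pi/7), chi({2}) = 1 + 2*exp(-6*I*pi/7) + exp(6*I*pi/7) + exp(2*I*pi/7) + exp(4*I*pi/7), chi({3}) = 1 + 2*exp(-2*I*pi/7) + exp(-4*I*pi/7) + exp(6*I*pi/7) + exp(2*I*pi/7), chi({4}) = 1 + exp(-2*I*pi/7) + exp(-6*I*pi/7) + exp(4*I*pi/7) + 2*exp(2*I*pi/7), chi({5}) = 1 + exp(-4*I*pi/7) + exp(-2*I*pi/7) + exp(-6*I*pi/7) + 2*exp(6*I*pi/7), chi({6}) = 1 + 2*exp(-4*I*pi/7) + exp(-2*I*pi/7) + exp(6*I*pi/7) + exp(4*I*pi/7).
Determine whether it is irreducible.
Not irreducible (reducible): <chi, chi> = 8 > 1.

Reasoning: <chi, chi> = (1/|G|) sum_C |C| * |chi(C)|^2 = (1/7)[1*|6|^2 + 1*|1 + exp(-4*I*pi/7) + exp(-6*I*pi/7) + exp(2*I*pi/7) + 2*exp(4*I*pi/7)|^2 + 1*|1 + 2*exp(-6*I*pi/7) + exp(6*I*pi/7) + exp(2*I*pi/7) + exp(4*I*pi/7)|^2 + 1*|1 + 2*exp(-2*I*pi/7) + exp(-4*I*pi/7) + exp(6*I*pi/7) + exp(2*I*pi/7)|^2 + 1*|1 + exp(-2*I*pi/7) + exp(-6*I*pi/7) + exp(4*I*pi/7) + 2*exp(2*I*pi/7)|^2 + 1*|1 + exp(-4*I*pi/7) + exp(-2*I*pi/7) + exp(-6*I*pi/7) + 2*exp(6*I*pi/7)|^2 + 1*|1 + 2*exp(-4*I*pi/7) + exp(-2*I*pi/7) + exp(6*I*pi/7) + exp(4*I*pi/7)|^2]
  = (1/7)[(36) + (8 + 5*exp(-4*I*pi/7) + 4*exp(-2*I*pi/7) + 5*exp(-6*I*pi/7) + 5*exp(6*I*pi/7) + 4*exp(2*I*pi/7) + 5*exp(4*I*pi/7)) + (8 + 5*exp(-2*I*pi/7) + 4*exp(-4*I*pi/7) + 5*exp(-6*I*pi/7) + 5*exp(6*I*pi/7) + 4*exp(4*I*pi/7) + 5*exp(2*I*pi/7)) + (8 + 5*exp(-4*I*pi/7) + 5*exp(-2*I*pi/7) + 4*exp(-6*I*pi/7) + 4*exp(6*I*pi/7) + 5*exp(2*I*pi/7) + 5*exp(4*I*pi/7)) + (8 + 5*exp(-4*I*pi/7) + 5*exp(-2*I*pi/7) + 4*exp(-6*I*pi/7) + 4*exp(6*I*pi/7) + 5*exp(2*I*pi/7) + 5*exp(4*I*pi/7)) + (8 + 5*exp(-2*I*pi/7) + 4*exp(-4*I*pi/7) + 5*exp(-6*I*pi/7) + 5*exp(6*I*pi/7) + 4*exp(4*I*pi/7) + 5*exp(2*I*pi/7)) + (8 + 5*exp(-4*I*pi/7) + 4*exp(-2*I*pi/7) + 5*exp(-6*I*pi/7) + 5*exp(6*I*pi/7) + 4*exp(2*I*pi/7) + 5*exp(4*I*pi/7))] = 56/7 = 8.
(Exp terms are combined using exp(i*s)*conj(exp(i*t)) = exp(i*(s-t)), and sums of them are collapsed using the identity that for every m > 1 the m distinct m-th roots of unity sum to 0, e.g. 1 + exp(2*I*pi/3) + exp(-2*I*pi/3) = 0.)
A character is irreducible iff <chi, chi> = 1, so this representation is reducible.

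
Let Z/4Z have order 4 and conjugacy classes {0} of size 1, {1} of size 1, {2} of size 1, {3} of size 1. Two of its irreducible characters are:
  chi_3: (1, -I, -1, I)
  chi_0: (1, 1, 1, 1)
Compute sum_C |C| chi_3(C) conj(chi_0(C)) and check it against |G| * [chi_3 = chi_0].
Sum = 0; so <chi_3, chi_0> = 0 (distinct irreducibles are orthogonal).

Argument: Compute term by term over conjugacy classes (|C| * chi_3(C) * conj(chi_0(C))):
  1*(1)*conj(1) + 1*(-I)*conj(1) + 1*(-1)*conj(1) + 1*(I)*conj(1)
  = (1) + (-I) + (-1) + (I)
  = 0.
(Exp terms are combined using exp(i*s)*conj(exp(i*t)) = exp(i*(s-t)), and sums of them are collapsed using the identity that for every m > 1 the m distinct m-th roots of unity sum to 0, e.g. 1 + exp(2*I*pi/3) + exp(-2*I*pi/3) = 0.)
Dividing by |G| = 4 gives 0/4 = 0, matching the row-orthogonality relation <chi_3, chi_0> = [chi_3 = chi_0].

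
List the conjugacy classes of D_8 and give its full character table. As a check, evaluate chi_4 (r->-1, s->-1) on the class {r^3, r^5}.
Conjugacy classes: {e} of size 1, {r^4} of size 1, {r^1, r^7} of size 2, {r^2, r^6} of size 2, {r^3, r^5} of size 2, {s, sr^2, ...} of size 4, {sr, sr^3, ...} of size 4.
Character table:
  irrep \ class              {e} (size 1)  {r^4} (size 1)  {r^1, r^7} (size 2)  {r^2, r^6} (size 2)  {r^3, r^5} (size 2)  {s, sr^2, ...} (size 4)  {sr, sr^3, ...} (size 4)
  chi_1 (triv)               1             1               1                    1                    1                    1                        1                       
  chi_2 (sign: r->1, s->-1)  1             1               1                    1                    1                    -1                       -1                      
  chi_3 (r->-1, s->1)        1             1               -1                   1                    -1                   1                        -1                      
  chi_4 (r->-1, s->-1)       1             1               -1                   1                    -1                   -1                       1                       
  chi_5 (2d, j=1)            2             -2              sqrt(2)              0                    -sqrt(2)             0                        0                       
  chi_6 (2d, j=2)            2             2               0                    -2                   0                    0                        0                       
  chi_7 (2d, j=3)            2             -2              -sqrt(2)             0                    sqrt(2)              0                        0                       

Spot check: chi_4 (r->-1, s->-1) on {r^3, r^5} = -1.

Details: D_8 has order 2*8 = 16 with 7 conjugacy classes, hence 7 irreducibles. Sum of squared dims 1 + 1 + 1 + 1 + 4 + 4 + 4 = 16 = |G|. Linear characters come from the abelianisation; the 2-dimensional irreps have character r^k -> 2*cos(2*pi*j*k/8), reflections -> 0.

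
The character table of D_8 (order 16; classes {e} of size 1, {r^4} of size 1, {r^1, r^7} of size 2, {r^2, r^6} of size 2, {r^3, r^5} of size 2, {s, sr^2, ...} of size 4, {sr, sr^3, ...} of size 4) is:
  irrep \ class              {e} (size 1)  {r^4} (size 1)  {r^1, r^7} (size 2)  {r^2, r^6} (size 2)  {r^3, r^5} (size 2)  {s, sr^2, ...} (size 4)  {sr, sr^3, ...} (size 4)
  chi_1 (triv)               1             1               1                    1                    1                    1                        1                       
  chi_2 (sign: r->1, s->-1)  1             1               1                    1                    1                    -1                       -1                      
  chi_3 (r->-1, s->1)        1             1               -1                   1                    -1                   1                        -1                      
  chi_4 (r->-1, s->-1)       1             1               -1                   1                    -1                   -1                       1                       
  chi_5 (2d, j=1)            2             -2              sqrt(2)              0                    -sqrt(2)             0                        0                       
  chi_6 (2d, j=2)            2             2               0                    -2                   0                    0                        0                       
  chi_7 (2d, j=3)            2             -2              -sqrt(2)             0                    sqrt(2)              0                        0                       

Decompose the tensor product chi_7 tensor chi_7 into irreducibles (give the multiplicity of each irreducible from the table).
chi_7 tensor chi_7 = chi_1 + chi_2 + chi_6 (all other irreducibles have multiplicity 0).

The character of a tensor product is the pointwise product (chi_7 * chi_7)(C) = chi_7(C) * chi_7(C):
  {e}: (2)*(2), {r^4}: (-2)*(-2), {r^1, r^7}: (-sqrt(2))*(-sqrt(2)), {r^2, r^6}: (0)*(0), {r^3, r^5}: (sqrt(2))*(sqrt(2)), {s, sr^2, ...}: (0)*(0), {sr, sr^3, ...}: (0)*(0)
so (chi_7 * chi_7) takes values
  {e} -> 4, {r^4} -> 4, {r^1, r^7} -> 2, {r^2, r^6} -> 0, {r^3, r^5} -> 2, {s, sr^2, ...} -> 0, {sr, sr^3, ...} -> 0.
Now take the inner product of this character with each irreducible chi from the table, <chi_7*chi_7, chi> = (1/16) sum_C |C| (chi_7*chi_7)(C) conj(chi(C)):
  <chi_7*chi_7, chi_1> = (1/16)[1*(4)*conj(1) + 1*(4)*conj(1) + 2*(2)*conj(1) + 2*(0)*conj(1) + 2*(2)*conj(1) + 4*(0)*conj(1) + 4*(0)*conj(1)]
      = (1/16)[(4) + (4) + (4) + (0) + (4) + (0) + (0)] = 16/16 = 1
  <chi_7*chi_7, chi_2> = (1/16)[1*(4)*conj(1) + 1*(4)*conj(1) + 2*(2)*conj(1) + 2*(0)*conj(1) + 2*(2)*conj(1) + 4*(0)*conj(-1) + 4*(0)*conj(-1)]
      = (1/16)[(4) + (4) + (4) + (0) + (4) + (0) + (0)] = 16/16 = 1
  <chi_7*chi_7, chi_3> = (1/16)[1*(4)*conj(1) + 1*(4)*conj(1) + 2*(2)*conj(-1) + 2*(0)*conj(1) + 2*(2)*conj(-1) + 4*(0)*conj(1) + 4*(0)*conj(-1)]
      = (1/16)[(4) + (4) + (-4) + (0) + (-4) + (0) + (0)] = 0/16 = 0
  <chi_7*chi_7, chi_4> = (1/16)[1*(4)*conj(1) + 1*(4)*conj(1) + 2*(2)*conj(-1) + 2*(0)*conj(1) + 2*(2)*conj(-1) + 4*(0)*conj(-1) + 4*(0)*conj(1)]
      = (1/16)[(4) + (4) + (-4) + (0) + (-4) + (0) + (0)] = 0/16 = 0
  <chi_7*chi_7, chi_5> = (1/16)[1*(4)*conj(2) + 1*(4)*conj(-2) + 2*(2)*conj(sqrt(2)) + 2*(0)*conj(0) + 2*(2)*conj(-sqrt(2)) + 4*(0)*conj(0) + 4*(0)*conj(0)]
      = (1/16)[(8) + (-8) + (4*sqrt(2)) + (0) + (-4*sqrt(2)) + (0) + (0)] = 0/16 = 0
  <chi_7*chi_7, chi_6> = (1/16)[1*(4)*conj(2) + 1*(4)*conj(2) + 2*(2)*conj(0) + 2*(0)*conj(-2) + 2*(2)*conj(0) + 4*(0)*conj(0) + 4*(0)*conj(0)]
      = (1/16)[(8) + (8) + (0) + (0) + (0) + (0) + (0)] = 16/16 = 1
  <chi_7*chi_7, chi_7> = (1/16)[1*(4)*conj(2) + 1*(4)*conj(-2) + 2*(2)*conj(-sqrt(2)) + 2*(0)*conj(0) + 2*(2)*conj(sqrt(2)) + 4*(0)*conj(0) + 4*(0)*conj(0)]
      = (1/16)[(8) + (-8) + (-4*sqrt(2)) + (0) + (4*sqrt(2)) + (0) + (0)] = 0/16 = 0
Hence the multiplicities are chi_1: 1, chi_2: 1, chi_6: 1. Dimension check: dim(chi_7)*dim(chi_7) = 2*2 = 4 and sum (mult * dim) = 1*1 + 1*1 + 1*2 = 4.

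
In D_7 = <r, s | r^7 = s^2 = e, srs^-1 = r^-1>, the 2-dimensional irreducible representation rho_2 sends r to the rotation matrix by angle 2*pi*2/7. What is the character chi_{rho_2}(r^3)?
chi_{rho_2}(r^3) = 2*cos(2*pi*2*3/7) = 2*cos(2*pi/7)

Details: rho_2(r^3) is rotation by angle 2*pi*2*3/7, whose trace is 2*cos(2*pi*2*3/7) = 2*cos(2*pi/7).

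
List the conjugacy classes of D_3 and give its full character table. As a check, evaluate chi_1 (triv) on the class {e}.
Conjugacy classes: {e} of size 1, {r^1, r^2} of size 2, {s, sr, ..., sr^2} of size 3.
Character table:
  irrep \ class              {e} (size 1)  {r^1, r^2} (size 2)  {s, sr, ..., sr^2} (size 3)
  chi_1 (triv)               1             1                    1                          
  chi_2 (sign: r->1, s->-1)  1             1                    -1                         
  chi_3 (2d, j=1)            2             -1                   0                          

Spot check: chi_1 (triv) on {e} = 1.

Reasoning: D_3 has order 2*3 = 6 with 3 conjugacy classes, hence 3 irreducibles. Sum of squared dims 1 + 1 + 4 = 6 = |G|. Linear characters come from the abelianisation; the 2-dimensional irreps have character r^k -> 2*cos(2*pi*j*k/3), reflections -> 0.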